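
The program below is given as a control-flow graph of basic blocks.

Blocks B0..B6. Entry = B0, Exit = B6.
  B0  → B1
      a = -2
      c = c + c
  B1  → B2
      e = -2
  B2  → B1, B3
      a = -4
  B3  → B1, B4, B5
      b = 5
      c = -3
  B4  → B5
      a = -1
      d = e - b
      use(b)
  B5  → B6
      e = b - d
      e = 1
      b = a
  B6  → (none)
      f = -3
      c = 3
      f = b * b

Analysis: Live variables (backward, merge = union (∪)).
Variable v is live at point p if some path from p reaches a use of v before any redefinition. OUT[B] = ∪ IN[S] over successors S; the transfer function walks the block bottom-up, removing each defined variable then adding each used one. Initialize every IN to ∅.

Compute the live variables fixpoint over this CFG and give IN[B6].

Answer: {b}

Trace:
Converged values:
  B0:  IN={c, d}  OUT={d}
  B1:  IN={d}  OUT={d, e}
  B2:  IN={d, e}  OUT={a, d, e}
  B3:  IN={a, d, e}  OUT={a, b, d, e}
  B4:  IN={b, e}  OUT={a, b, d}
  B5:  IN={a, b, d}  OUT={b}
  B6:  IN={b}  OUT={}

B6 is the boundary node: OUT[B6] = {}
Applying B6's transfer function to that OUT value gives IN[B6] (row B6 above).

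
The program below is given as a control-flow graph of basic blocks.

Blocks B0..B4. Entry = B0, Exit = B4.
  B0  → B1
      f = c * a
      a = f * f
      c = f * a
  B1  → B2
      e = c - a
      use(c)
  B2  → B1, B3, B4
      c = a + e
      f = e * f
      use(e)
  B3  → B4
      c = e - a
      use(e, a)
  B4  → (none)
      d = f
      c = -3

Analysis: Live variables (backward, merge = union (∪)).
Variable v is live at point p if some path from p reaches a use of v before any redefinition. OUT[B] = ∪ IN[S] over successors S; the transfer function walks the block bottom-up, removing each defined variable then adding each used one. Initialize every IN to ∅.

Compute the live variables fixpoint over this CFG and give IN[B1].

Answer: {a, c, f}

Working:
Fixpoint table:
  B0:   IN={a, c}   OUT={a, c, f}
  B1:   IN={a, c, f}   OUT={a, e, f}
  B2:   IN={a, e, f}   OUT={a, c, e, f}
  B3:   IN={a, e, f}   OUT={f}
  B4:   IN={f}   OUT={}

Merge at B1: OUT[B1] = IN[B2] = {a, e, f}
Applying B1's transfer function to that OUT value gives IN[B1] (row B1 above).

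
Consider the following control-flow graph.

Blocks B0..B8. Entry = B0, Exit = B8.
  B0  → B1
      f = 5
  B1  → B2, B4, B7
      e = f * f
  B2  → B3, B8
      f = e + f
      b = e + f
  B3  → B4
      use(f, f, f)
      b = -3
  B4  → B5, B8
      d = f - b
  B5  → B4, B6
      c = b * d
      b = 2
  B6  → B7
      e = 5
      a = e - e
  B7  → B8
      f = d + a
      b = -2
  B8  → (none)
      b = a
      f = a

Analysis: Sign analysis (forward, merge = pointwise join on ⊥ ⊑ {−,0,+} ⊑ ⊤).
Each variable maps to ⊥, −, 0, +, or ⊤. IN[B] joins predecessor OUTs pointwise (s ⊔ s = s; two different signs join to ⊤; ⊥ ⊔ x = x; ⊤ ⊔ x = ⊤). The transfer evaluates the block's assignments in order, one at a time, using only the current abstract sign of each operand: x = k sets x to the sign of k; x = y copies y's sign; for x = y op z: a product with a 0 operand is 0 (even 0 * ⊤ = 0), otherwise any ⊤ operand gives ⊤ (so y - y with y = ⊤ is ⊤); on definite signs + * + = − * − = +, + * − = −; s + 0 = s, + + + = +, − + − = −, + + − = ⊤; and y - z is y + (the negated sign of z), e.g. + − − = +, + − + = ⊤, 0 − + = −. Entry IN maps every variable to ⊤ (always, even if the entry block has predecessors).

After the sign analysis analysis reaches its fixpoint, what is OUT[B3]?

Answer: {a: ⊤, b: -, c: ⊤, d: ⊤, e: +, f: +}

Derivation:
Converged values:
  B0:  IN=(all ⊤)  OUT={f:+; rest ⊤}
  B1:  IN={f:+; rest ⊤}  OUT={e:+, f:+; rest ⊤}
  B2:  IN={e:+, f:+; rest ⊤}  OUT={b:+, e:+, f:+; rest ⊤}
  B3:  IN={b:+, e:+, f:+; rest ⊤}  OUT={b:-, e:+, f:+; rest ⊤}
  B4:  IN={e:+, f:+; rest ⊤}  OUT={e:+, f:+; rest ⊤}
  B5:  IN={e:+, f:+; rest ⊤}  OUT={b:+, e:+, f:+; rest ⊤}
  B6:  IN={b:+, e:+, f:+; rest ⊤}  OUT={b:+, e:+, f:+; rest ⊤}
  B7:  IN={e:+, f:+; rest ⊤}  OUT={b:-, e:+; rest ⊤}
  B8:  IN={e:+; rest ⊤}  OUT={e:+; rest ⊤}

Merge at B3: IN[B3] = OUT[B2] = {a: ⊤, b: +, c: ⊤, d: ⊤, e: +, f: +}
Applying B3's transfer function to that IN value gives OUT[B3] (row B3 above).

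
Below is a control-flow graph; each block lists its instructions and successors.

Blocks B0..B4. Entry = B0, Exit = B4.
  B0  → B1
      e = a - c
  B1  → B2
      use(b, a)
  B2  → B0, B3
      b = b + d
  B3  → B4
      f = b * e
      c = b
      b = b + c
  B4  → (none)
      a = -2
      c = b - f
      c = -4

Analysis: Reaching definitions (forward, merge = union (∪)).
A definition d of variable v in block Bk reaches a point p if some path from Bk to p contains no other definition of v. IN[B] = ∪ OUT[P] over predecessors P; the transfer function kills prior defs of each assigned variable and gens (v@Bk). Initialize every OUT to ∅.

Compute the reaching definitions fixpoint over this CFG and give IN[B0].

Fixpoint table:
  B0:  IN={b@B2, e@B0}  OUT={b@B2, e@B0}
  B1:  IN={b@B2, e@B0}  OUT={b@B2, e@B0}
  B2:  IN={b@B2, e@B0}  OUT={b@B2, e@B0}
  B3:  IN={b@B2, e@B0}  OUT={b@B3, c@B3, e@B0, f@B3}
  B4:  IN={b@B3, c@B3, e@B0, f@B3}  OUT={a@B4, b@B3, c@B4, e@B0, f@B3}

Merge at B0 (entry node, so the boundary value {} is joined with the incoming edge(s)): IN[B0] = {} ⊔ OUT[B2] = {b@B2, e@B0}

Answer: {b@B2, e@B0}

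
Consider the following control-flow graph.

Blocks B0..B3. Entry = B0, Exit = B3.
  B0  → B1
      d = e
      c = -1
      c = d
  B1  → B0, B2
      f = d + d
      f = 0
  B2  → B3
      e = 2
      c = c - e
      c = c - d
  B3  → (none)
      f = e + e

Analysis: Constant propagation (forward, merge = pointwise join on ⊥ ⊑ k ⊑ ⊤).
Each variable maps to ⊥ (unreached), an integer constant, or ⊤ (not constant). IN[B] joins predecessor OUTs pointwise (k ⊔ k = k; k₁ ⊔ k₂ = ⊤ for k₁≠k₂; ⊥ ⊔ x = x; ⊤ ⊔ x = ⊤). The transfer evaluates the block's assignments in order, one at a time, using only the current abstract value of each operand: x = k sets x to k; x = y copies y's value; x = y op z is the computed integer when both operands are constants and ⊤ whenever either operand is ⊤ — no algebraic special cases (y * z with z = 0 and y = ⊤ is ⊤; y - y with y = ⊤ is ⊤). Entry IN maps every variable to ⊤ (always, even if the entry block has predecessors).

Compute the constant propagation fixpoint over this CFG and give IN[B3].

Answer: {a: ⊤, b: ⊤, c: ⊤, d: ⊤, e: 2, f: 0}

Derivation:
Fixpoint table:
  B0:   IN=(all ⊤)   OUT=(all ⊤)
  B1:   IN=(all ⊤)   OUT={f:0; rest ⊤}
  B2:   IN={f:0; rest ⊤}   OUT={e:2, f:0; rest ⊤}
  B3:   IN={e:2, f:0; rest ⊤}   OUT={e:2, f:4; rest ⊤}

Merge at B3: IN[B3] = OUT[B2] = {a: ⊤, b: ⊤, c: ⊤, d: ⊤, e: 2, f: 0}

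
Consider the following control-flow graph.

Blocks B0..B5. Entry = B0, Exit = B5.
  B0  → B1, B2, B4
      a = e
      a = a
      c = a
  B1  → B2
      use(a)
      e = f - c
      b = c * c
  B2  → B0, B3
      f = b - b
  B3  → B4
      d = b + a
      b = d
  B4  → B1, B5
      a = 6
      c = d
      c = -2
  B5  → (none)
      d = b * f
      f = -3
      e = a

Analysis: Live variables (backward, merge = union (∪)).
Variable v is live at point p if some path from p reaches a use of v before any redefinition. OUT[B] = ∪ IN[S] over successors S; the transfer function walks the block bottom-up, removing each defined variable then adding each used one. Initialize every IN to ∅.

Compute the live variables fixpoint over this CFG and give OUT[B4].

Answer: {a, b, c, d, f}

Trace:
Converged values:
  B0:   IN={b, d, e, f}   OUT={a, b, c, d, e, f}
  B1:   IN={a, c, d, f}   OUT={a, b, d, e}
  B2:   IN={a, b, d, e}   OUT={a, b, d, e, f}
  B3:   IN={a, b, f}   OUT={b, d, f}
  B4:   IN={b, d, f}   OUT={a, b, c, d, f}
  B5:   IN={a, b, f}   OUT={}

Merge at B4: OUT[B4] = IN[B1] ⊔ IN[B5] = {a, b, c, d, f}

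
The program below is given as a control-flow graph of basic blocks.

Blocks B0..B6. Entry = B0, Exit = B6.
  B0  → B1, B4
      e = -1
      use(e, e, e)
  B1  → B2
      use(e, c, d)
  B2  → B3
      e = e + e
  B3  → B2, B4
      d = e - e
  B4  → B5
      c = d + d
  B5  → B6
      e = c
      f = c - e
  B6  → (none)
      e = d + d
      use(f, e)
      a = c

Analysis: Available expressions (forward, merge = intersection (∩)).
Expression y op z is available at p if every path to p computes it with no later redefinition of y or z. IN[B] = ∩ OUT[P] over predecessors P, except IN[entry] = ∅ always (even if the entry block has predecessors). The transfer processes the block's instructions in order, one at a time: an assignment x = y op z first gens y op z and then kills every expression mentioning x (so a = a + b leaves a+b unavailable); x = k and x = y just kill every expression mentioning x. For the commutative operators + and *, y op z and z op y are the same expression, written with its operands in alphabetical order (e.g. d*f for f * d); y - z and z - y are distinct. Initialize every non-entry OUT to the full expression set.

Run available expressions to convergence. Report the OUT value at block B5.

Fixpoint table:
  B0: | IN={} | OUT={}
  B1: | IN={} | OUT={}
  B2: | IN={} | OUT={}
  B3: | IN={} | OUT={e-e}
  B4: | IN={} | OUT={d+d}
  B5: | IN={d+d} | OUT={c-e, d+d}
  B6: | IN={c-e, d+d} | OUT={d+d}

Merge at B5: IN[B5] = OUT[B4] = {d+d}
Applying B5's transfer function to that IN value gives OUT[B5] (row B5 above).

Answer: {c-e, d+d}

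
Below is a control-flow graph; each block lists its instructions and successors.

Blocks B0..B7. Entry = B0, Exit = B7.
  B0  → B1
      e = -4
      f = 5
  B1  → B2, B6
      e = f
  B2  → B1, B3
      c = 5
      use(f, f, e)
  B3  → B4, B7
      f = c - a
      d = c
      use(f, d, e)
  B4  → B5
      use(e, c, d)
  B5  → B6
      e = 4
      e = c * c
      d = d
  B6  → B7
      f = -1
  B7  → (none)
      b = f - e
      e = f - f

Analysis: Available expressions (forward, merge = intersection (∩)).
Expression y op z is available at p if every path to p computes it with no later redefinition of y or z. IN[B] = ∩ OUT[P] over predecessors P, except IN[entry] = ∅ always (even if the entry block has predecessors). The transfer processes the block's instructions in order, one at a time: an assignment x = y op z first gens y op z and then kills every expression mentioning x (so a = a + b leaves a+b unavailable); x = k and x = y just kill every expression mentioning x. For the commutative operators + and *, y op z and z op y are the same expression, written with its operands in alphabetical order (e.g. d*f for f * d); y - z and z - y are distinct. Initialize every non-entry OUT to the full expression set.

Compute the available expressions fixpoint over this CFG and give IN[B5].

Converged values:
  B0:   IN={}   OUT={}
  B1:   IN={}   OUT={}
  B2:   IN={}   OUT={}
  B3:   IN={}   OUT={c-a}
  B4:   IN={c-a}   OUT={c-a}
  B5:   IN={c-a}   OUT={c*c, c-a}
  B6:   IN={}   OUT={}
  B7:   IN={}   OUT={f-f}

Merge at B5: IN[B5] = OUT[B4] = {c-a}

Answer: {c-a}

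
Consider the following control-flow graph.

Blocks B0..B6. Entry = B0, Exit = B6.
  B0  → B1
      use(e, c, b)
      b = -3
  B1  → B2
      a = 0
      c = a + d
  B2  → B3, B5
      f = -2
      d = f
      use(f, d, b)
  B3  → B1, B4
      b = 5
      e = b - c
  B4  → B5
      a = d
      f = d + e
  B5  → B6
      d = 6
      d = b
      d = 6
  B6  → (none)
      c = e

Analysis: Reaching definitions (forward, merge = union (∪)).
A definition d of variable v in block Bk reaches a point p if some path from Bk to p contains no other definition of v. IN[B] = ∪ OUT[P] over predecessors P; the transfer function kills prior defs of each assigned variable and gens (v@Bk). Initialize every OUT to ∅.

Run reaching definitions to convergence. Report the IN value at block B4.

Per-block solution:
  B0:  IN={}  OUT={b@B0}
  B1:  IN={a@B1, b@B0, b@B3, c@B1, d@B2, e@B3, f@B2}  OUT={a@B1, b@B0, b@B3, c@B1, d@B2, e@B3, f@B2}
  B2:  IN={a@B1, b@B0, b@B3, c@B1, d@B2, e@B3, f@B2}  OUT={a@B1, b@B0, b@B3, c@B1, d@B2, e@B3, f@B2}
  B3:  IN={a@B1, b@B0, b@B3, c@B1, d@B2, e@B3, f@B2}  OUT={a@B1, b@B3, c@B1, d@B2, e@B3, f@B2}
  B4:  IN={a@B1, b@B3, c@B1, d@B2, e@B3, f@B2}  OUT={a@B4, b@B3, c@B1, d@B2, e@B3, f@B4}
  B5:  IN={a@B1, a@B4, b@B0, b@B3, c@B1, d@B2, e@B3, f@B2, f@B4}  OUT={a@B1, a@B4, b@B0, b@B3, c@B1, d@B5, e@B3, f@B2, f@B4}
  B6:  IN={a@B1, a@B4, b@B0, b@B3, c@B1, d@B5, e@B3, f@B2, f@B4}  OUT={a@B1, a@B4, b@B0, b@B3, c@B6, d@B5, e@B3, f@B2, f@B4}

Merge at B4: IN[B4] = OUT[B3] = {a@B1, b@B3, c@B1, d@B2, e@B3, f@B2}

Answer: {a@B1, b@B3, c@B1, d@B2, e@B3, f@B2}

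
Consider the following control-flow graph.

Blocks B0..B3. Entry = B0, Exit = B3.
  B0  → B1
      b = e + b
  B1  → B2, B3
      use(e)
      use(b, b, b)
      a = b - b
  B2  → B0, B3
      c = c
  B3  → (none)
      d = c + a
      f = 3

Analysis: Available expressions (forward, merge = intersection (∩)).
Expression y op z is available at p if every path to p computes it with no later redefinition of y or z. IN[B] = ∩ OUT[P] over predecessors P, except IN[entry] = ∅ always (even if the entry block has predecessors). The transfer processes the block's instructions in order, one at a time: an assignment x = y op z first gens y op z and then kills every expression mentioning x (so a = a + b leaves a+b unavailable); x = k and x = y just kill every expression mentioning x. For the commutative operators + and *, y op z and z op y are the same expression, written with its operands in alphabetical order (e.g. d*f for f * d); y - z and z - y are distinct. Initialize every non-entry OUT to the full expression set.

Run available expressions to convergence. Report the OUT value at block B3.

Fixpoint table:
  B0:   IN={}   OUT={}
  B1:   IN={}   OUT={b-b}
  B2:   IN={b-b}   OUT={b-b}
  B3:   IN={b-b}   OUT={a+c, b-b}

Merge at B3: IN[B3] = OUT[B1] ∩ OUT[B2] = {b-b}
Applying B3's transfer function to that IN value gives OUT[B3] (row B3 above).

Answer: {a+c, b-b}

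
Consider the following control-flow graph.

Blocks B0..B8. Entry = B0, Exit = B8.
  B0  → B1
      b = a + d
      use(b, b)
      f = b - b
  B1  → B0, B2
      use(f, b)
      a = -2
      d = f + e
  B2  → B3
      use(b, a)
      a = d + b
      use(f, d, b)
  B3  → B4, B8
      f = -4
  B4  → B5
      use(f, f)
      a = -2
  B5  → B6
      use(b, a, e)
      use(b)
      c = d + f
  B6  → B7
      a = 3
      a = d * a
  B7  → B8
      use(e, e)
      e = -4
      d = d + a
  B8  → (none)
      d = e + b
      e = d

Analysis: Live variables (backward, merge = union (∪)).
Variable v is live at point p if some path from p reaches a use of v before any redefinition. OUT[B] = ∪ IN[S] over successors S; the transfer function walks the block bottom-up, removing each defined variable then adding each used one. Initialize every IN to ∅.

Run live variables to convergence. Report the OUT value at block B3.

Converged values:
  B0:   IN={a, d, e}   OUT={b, e, f}
  B1:   IN={b, e, f}   OUT={a, b, d, e, f}
  B2:   IN={a, b, d, e, f}   OUT={b, d, e}
  B3:   IN={b, d, e}   OUT={b, d, e, f}
  B4:   IN={b, d, e, f}   OUT={a, b, d, e, f}
  B5:   IN={a, b, d, e, f}   OUT={b, d, e}
  B6:   IN={b, d, e}   OUT={a, b, d, e}
  B7:   IN={a, b, d, e}   OUT={b, e}
  B8:   IN={b, e}   OUT={}

Merge at B3: OUT[B3] = IN[B4] ⊔ IN[B8] = {b, d, e, f}

Answer: {b, d, e, f}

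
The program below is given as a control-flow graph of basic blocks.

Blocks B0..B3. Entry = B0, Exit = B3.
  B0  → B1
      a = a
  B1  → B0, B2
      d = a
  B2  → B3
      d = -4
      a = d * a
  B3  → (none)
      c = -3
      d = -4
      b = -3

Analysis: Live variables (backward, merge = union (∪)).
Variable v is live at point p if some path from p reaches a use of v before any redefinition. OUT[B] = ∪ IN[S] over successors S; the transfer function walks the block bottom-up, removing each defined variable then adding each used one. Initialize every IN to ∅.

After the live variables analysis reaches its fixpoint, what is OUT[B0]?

Answer: {a}

Derivation:
Per-block solution:
  B0: | IN={a} | OUT={a}
  B1: | IN={a} | OUT={a}
  B2: | IN={a} | OUT={}
  B3: | IN={} | OUT={}

Merge at B0: OUT[B0] = IN[B1] = {a}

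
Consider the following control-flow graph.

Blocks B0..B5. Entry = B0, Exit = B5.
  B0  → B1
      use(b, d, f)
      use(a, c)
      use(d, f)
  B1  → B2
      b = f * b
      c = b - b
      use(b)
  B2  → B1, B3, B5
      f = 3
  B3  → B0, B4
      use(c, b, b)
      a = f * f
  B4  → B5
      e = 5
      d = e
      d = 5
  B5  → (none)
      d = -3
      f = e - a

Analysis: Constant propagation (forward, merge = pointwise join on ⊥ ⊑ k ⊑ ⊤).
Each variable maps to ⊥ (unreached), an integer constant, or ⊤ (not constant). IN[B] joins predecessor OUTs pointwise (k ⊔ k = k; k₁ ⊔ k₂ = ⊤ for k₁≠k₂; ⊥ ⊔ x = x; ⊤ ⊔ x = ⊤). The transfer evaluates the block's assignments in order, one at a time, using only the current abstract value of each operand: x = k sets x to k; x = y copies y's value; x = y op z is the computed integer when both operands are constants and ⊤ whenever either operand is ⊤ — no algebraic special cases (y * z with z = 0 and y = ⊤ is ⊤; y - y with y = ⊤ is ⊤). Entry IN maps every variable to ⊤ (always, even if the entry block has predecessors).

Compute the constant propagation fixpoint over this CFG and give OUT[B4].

Fixpoint table:
  B0:   IN=(all ⊤)   OUT=(all ⊤)
  B1:   IN=(all ⊤)   OUT=(all ⊤)
  B2:   IN=(all ⊤)   OUT={f:3; rest ⊤}
  B3:   IN={f:3; rest ⊤}   OUT={a:9, f:3; rest ⊤}
  B4:   IN={a:9, f:3; rest ⊤}   OUT={a:9, d:5, e:5, f:3; rest ⊤}
  B5:   IN={f:3; rest ⊤}   OUT={d:-3; rest ⊤}

Merge at B4: IN[B4] = OUT[B3] = {a: 9, b: ⊤, c: ⊤, d: ⊤, e: ⊤, f: 3}
Applying B4's transfer function to that IN value gives OUT[B4] (row B4 above).

Answer: {a: 9, b: ⊤, c: ⊤, d: 5, e: 5, f: 3}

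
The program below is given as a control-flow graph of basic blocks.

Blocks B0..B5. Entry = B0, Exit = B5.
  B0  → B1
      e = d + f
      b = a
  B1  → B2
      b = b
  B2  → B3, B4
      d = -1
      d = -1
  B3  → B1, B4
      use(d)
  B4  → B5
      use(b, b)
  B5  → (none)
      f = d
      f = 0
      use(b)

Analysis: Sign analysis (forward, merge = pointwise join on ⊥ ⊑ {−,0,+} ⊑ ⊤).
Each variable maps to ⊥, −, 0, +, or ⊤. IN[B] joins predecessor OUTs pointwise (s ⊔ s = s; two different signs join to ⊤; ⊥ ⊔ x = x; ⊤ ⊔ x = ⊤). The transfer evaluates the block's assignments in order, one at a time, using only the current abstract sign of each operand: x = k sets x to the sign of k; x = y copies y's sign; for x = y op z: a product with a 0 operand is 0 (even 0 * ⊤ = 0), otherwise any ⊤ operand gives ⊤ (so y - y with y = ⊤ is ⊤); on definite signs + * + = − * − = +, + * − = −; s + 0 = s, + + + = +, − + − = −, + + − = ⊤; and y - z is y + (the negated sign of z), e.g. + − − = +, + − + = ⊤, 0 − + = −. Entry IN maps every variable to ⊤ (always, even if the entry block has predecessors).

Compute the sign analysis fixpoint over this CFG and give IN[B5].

Per-block solution:
  B0:   IN=(all ⊤)   OUT=(all ⊤)
  B1:   IN=(all ⊤)   OUT=(all ⊤)
  B2:   IN=(all ⊤)   OUT={d:-; rest ⊤}
  B3:   IN={d:-; rest ⊤}   OUT={d:-; rest ⊤}
  B4:   IN={d:-; rest ⊤}   OUT={d:-; rest ⊤}
  B5:   IN={d:-; rest ⊤}   OUT={d:-, f:0; rest ⊤}

Merge at B5: IN[B5] = OUT[B4] = {a: ⊤, b: ⊤, c: ⊤, d: -, e: ⊤, f: ⊤}

Answer: {a: ⊤, b: ⊤, c: ⊤, d: -, e: ⊤, f: ⊤}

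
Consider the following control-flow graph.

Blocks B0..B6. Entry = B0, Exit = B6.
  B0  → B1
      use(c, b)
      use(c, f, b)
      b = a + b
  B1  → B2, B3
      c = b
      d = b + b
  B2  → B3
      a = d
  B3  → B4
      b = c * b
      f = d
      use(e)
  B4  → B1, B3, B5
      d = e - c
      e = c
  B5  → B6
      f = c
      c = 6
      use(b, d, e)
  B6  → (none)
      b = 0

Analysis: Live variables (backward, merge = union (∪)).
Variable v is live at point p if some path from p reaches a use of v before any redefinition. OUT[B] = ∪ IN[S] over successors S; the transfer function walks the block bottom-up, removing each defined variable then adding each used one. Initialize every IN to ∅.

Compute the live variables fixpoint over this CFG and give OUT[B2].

Answer: {b, c, d, e}

Derivation:
Per-block solution:
  B0:  IN={a, b, c, e, f}  OUT={b, e}
  B1:  IN={b, e}  OUT={b, c, d, e}
  B2:  IN={b, c, d, e}  OUT={b, c, d, e}
  B3:  IN={b, c, d, e}  OUT={b, c, e}
  B4:  IN={b, c, e}  OUT={b, c, d, e}
  B5:  IN={b, c, d, e}  OUT={}
  B6:  IN={}  OUT={}

Merge at B2: OUT[B2] = IN[B3] = {b, c, d, e}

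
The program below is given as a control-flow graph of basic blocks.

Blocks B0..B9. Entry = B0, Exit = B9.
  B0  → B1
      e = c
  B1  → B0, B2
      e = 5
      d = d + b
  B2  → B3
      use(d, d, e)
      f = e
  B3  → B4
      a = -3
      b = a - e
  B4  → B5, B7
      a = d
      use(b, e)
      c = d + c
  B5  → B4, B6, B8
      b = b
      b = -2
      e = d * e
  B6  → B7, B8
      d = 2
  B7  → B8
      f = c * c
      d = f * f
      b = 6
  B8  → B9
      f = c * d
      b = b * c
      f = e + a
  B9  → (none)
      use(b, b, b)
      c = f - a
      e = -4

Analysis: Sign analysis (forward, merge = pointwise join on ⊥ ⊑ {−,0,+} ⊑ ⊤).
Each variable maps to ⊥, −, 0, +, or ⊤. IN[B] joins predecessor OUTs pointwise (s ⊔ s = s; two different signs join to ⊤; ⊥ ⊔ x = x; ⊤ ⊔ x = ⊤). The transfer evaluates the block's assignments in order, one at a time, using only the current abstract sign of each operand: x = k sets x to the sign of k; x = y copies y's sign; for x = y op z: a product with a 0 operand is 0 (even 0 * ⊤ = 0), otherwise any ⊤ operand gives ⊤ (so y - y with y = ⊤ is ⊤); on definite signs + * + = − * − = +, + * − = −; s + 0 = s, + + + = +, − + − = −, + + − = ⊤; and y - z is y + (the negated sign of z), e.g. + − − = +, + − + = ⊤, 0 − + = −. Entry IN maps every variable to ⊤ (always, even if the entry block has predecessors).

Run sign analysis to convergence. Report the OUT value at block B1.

Answer: {a: ⊤, b: ⊤, c: ⊤, d: ⊤, e: +, f: ⊤}

Working:
Per-block solution:
  B0: | IN=(all ⊤) | OUT=(all ⊤)
  B1: | IN=(all ⊤) | OUT={e:+; rest ⊤}
  B2: | IN={e:+; rest ⊤} | OUT={e:+, f:+; rest ⊤}
  B3: | IN={e:+, f:+; rest ⊤} | OUT={a:-, b:-, e:+, f:+; rest ⊤}
  B4: | IN={b:-, f:+; rest ⊤} | OUT={b:-, f:+; rest ⊤}
  B5: | IN={b:-, f:+; rest ⊤} | OUT={b:-, f:+; rest ⊤}
  B6: | IN={b:-, f:+; rest ⊤} | OUT={b:-, d:+, f:+; rest ⊤}
  B7: | IN={b:-, f:+; rest ⊤} | OUT={b:+; rest ⊤}
  B8: | IN=(all ⊤) | OUT=(all ⊤)
  B9: | IN=(all ⊤) | OUT={e:-; rest ⊤}

Merge at B1: IN[B1] = OUT[B0] = {a: ⊤, b: ⊤, c: ⊤, d: ⊤, e: ⊤, f: ⊤}
Applying B1's transfer function to that IN value gives OUT[B1] (row B1 above).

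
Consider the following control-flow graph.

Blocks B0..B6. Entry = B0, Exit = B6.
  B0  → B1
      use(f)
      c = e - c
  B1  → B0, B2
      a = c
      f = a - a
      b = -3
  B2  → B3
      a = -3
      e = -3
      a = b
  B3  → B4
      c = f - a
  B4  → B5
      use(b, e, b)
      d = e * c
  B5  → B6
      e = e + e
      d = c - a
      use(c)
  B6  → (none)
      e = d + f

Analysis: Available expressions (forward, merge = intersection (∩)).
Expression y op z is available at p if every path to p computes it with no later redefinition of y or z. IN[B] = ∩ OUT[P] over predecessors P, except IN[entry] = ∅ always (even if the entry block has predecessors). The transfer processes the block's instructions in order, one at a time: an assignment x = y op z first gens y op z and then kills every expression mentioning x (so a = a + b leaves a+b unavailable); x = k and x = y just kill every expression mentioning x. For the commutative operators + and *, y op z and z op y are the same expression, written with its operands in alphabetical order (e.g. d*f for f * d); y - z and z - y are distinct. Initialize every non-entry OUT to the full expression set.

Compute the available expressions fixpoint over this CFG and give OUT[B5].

Per-block solution:
  B0: | IN={} | OUT={}
  B1: | IN={} | OUT={a-a}
  B2: | IN={a-a} | OUT={}
  B3: | IN={} | OUT={f-a}
  B4: | IN={f-a} | OUT={c*e, f-a}
  B5: | IN={c*e, f-a} | OUT={c-a, f-a}
  B6: | IN={c-a, f-a} | OUT={c-a, d+f, f-a}

Merge at B5: IN[B5] = OUT[B4] = {c*e, f-a}
Applying B5's transfer function to that IN value gives OUT[B5] (row B5 above).

Answer: {c-a, f-a}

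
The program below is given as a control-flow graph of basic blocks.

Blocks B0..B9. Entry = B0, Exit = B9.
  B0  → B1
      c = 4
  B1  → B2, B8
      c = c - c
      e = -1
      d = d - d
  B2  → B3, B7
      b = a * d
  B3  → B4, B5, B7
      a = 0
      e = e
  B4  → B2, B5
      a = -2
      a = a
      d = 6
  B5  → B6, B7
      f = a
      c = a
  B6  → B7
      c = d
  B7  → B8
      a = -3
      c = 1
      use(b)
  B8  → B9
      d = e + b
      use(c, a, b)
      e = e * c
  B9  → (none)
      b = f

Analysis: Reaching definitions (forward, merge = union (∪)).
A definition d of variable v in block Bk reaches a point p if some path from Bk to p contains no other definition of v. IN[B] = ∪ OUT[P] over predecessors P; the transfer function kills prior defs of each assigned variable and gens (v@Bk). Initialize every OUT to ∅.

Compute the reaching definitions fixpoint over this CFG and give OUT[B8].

Fixpoint table:
  B0:  IN={}  OUT={c@B0}
  B1:  IN={c@B0}  OUT={c@B1, d@B1, e@B1}
  B2:  IN={a@B4, b@B2, c@B1, d@B1, d@B4, e@B1, e@B3}  OUT={a@B4, b@B2, c@B1, d@B1, d@B4, e@B1, e@B3}
  B3:  IN={a@B4, b@B2, c@B1, d@B1, d@B4, e@B1, e@B3}  OUT={a@B3, b@B2, c@B1, d@B1, d@B4, e@B3}
  B4:  IN={a@B3, b@B2, c@B1, d@B1, d@B4, e@B3}  OUT={a@B4, b@B2, c@B1, d@B4, e@B3}
  B5:  IN={a@B3, a@B4, b@B2, c@B1, d@B1, d@B4, e@B3}  OUT={a@B3, a@B4, b@B2, c@B5, d@B1, d@B4, e@B3, f@B5}
  B6:  IN={a@B3, a@B4, b@B2, c@B5, d@B1, d@B4, e@B3, f@B5}  OUT={a@B3, a@B4, b@B2, c@B6, d@B1, d@B4, e@B3, f@B5}
  B7:  IN={a@B3, a@B4, b@B2, c@B1, c@B5, c@B6, d@B1, d@B4, e@B1, e@B3, f@B5}  OUT={a@B7, b@B2, c@B7, d@B1, d@B4, e@B1, e@B3, f@B5}
  B8:  IN={a@B7, b@B2, c@B1, c@B7, d@B1, d@B4, e@B1, e@B3, f@B5}  OUT={a@B7, b@B2, c@B1, c@B7, d@B8, e@B8, f@B5}
  B9:  IN={a@B7, b@B2, c@B1, c@B7, d@B8, e@B8, f@B5}  OUT={a@B7, b@B9, c@B1, c@B7, d@B8, e@B8, f@B5}

Merge at B8: IN[B8] = OUT[B1] ⊔ OUT[B7] = {a@B7, b@B2, c@B1, c@B7, d@B1, d@B4, e@B1, e@B3, f@B5}
Applying B8's transfer function to that IN value gives OUT[B8] (row B8 above).

Answer: {a@B7, b@B2, c@B1, c@B7, d@B8, e@B8, f@B5}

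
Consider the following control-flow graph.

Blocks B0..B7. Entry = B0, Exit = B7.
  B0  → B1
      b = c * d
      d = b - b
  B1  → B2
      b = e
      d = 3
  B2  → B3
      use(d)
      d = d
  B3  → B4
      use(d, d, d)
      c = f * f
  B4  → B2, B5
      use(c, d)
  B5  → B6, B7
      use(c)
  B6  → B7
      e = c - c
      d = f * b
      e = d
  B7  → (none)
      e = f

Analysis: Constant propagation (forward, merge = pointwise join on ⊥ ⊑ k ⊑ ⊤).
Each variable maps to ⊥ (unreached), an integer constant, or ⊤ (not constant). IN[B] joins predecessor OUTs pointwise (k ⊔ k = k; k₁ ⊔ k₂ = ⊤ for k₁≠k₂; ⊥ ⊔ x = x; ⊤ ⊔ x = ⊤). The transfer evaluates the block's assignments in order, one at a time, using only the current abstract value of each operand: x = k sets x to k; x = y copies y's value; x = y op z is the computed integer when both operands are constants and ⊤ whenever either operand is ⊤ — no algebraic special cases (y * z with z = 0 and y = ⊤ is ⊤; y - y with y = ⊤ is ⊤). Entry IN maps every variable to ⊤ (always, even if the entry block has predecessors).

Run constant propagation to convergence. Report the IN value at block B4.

Answer: {a: ⊤, b: ⊤, c: ⊤, d: 3, e: ⊤, f: ⊤}

Derivation:
Converged values:
  B0:   IN=(all ⊤)   OUT=(all ⊤)
  B1:   IN=(all ⊤)   OUT={d:3; rest ⊤}
  B2:   IN={d:3; rest ⊤}   OUT={d:3; rest ⊤}
  B3:   IN={d:3; rest ⊤}   OUT={d:3; rest ⊤}
  B4:   IN={d:3; rest ⊤}   OUT={d:3; rest ⊤}
  B5:   IN={d:3; rest ⊤}   OUT={d:3; rest ⊤}
  B6:   IN={d:3; rest ⊤}   OUT=(all ⊤)
  B7:   IN=(all ⊤)   OUT=(all ⊤)

Merge at B4: IN[B4] = OUT[B3] = {a: ⊤, b: ⊤, c: ⊤, d: 3, e: ⊤, f: ⊤}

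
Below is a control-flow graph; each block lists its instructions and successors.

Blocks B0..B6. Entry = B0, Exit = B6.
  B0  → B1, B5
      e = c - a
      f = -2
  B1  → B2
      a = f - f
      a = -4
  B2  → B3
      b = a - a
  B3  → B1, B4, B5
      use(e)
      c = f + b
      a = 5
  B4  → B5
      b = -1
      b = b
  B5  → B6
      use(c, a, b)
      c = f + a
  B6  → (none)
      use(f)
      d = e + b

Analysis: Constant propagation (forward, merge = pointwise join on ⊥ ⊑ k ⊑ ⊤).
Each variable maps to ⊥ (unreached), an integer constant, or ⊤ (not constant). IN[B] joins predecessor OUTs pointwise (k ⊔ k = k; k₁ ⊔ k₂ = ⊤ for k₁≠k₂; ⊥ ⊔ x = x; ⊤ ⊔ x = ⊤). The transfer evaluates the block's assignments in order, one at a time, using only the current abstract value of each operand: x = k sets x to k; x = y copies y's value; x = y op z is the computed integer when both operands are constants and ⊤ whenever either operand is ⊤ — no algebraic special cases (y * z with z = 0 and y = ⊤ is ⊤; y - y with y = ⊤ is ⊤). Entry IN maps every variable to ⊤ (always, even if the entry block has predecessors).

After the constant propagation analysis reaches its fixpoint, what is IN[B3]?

Answer: {a: -4, b: 0, c: ⊤, d: ⊤, e: ⊤, f: -2}

Derivation:
Converged values:
  B0:  IN=(all ⊤)  OUT={f:-2; rest ⊤}
  B1:  IN={f:-2; rest ⊤}  OUT={a:-4, f:-2; rest ⊤}
  B2:  IN={a:-4, f:-2; rest ⊤}  OUT={a:-4, b:0, f:-2; rest ⊤}
  B3:  IN={a:-4, b:0, f:-2; rest ⊤}  OUT={a:5, b:0, c:-2, f:-2; rest ⊤}
  B4:  IN={a:5, b:0, c:-2, f:-2; rest ⊤}  OUT={a:5, b:-1, c:-2, f:-2; rest ⊤}
  B5:  IN={f:-2; rest ⊤}  OUT={f:-2; rest ⊤}
  B6:  IN={f:-2; rest ⊤}  OUT={f:-2; rest ⊤}

Merge at B3: IN[B3] = OUT[B2] = {a: -4, b: 0, c: ⊤, d: ⊤, e: ⊤, f: -2}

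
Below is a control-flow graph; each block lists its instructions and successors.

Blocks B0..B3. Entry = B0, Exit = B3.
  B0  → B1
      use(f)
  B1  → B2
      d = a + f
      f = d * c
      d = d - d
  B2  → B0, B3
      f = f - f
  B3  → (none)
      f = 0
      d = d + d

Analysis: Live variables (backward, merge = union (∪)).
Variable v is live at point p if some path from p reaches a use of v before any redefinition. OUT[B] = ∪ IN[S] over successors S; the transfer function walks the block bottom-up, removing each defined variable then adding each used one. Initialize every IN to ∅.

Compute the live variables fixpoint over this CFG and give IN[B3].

Fixpoint table:
  B0:  IN={a, c, f}  OUT={a, c, f}
  B1:  IN={a, c, f}  OUT={a, c, d, f}
  B2:  IN={a, c, d, f}  OUT={a, c, d, f}
  B3:  IN={d}  OUT={}

B3 is the boundary node: OUT[B3] = {}
Applying B3's transfer function to that OUT value gives IN[B3] (row B3 above).

Answer: {d}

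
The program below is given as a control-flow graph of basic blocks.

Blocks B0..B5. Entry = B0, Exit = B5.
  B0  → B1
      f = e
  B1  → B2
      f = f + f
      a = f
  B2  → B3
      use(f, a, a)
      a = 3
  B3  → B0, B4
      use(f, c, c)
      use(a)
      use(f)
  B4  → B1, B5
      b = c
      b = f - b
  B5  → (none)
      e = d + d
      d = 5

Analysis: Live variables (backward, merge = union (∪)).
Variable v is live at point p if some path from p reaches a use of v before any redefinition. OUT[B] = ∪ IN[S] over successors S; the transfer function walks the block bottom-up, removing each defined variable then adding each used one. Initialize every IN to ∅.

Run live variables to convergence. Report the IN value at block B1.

Answer: {c, d, e, f}

Working:
Converged values:
  B0: | IN={c, d, e} | OUT={c, d, e, f}
  B1: | IN={c, d, e, f} | OUT={a, c, d, e, f}
  B2: | IN={a, c, d, e, f} | OUT={a, c, d, e, f}
  B3: | IN={a, c, d, e, f} | OUT={c, d, e, f}
  B4: | IN={c, d, e, f} | OUT={c, d, e, f}
  B5: | IN={d} | OUT={}

Merge at B1: OUT[B1] = IN[B2] = {a, c, d, e, f}
Applying B1's transfer function to that OUT value gives IN[B1] (row B1 above).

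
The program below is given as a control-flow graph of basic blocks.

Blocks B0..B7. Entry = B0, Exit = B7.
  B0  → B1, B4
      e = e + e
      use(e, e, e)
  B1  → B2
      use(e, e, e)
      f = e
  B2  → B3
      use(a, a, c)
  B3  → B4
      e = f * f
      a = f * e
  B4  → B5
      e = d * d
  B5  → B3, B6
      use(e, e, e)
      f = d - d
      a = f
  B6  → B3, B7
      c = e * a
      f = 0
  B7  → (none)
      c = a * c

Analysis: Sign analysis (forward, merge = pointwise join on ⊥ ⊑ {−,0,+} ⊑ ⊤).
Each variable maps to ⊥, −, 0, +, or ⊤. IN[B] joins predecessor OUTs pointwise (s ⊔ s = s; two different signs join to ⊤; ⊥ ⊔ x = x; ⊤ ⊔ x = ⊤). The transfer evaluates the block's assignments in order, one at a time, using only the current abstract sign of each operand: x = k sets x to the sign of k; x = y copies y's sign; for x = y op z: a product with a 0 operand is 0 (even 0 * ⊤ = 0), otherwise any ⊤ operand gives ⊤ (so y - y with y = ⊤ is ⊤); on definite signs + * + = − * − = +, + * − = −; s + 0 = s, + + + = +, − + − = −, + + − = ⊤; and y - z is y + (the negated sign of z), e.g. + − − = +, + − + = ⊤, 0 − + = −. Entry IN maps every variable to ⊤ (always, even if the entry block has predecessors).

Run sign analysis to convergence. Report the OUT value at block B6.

Answer: {a: ⊤, b: ⊤, c: ⊤, d: ⊤, e: ⊤, f: 0}

Derivation:
Per-block solution:
  B0:   IN=(all ⊤)   OUT=(all ⊤)
  B1:   IN=(all ⊤)   OUT=(all ⊤)
  B2:   IN=(all ⊤)   OUT=(all ⊤)
  B3:   IN=(all ⊤)   OUT=(all ⊤)
  B4:   IN=(all ⊤)   OUT=(all ⊤)
  B5:   IN=(all ⊤)   OUT=(all ⊤)
  B6:   IN=(all ⊤)   OUT={f:0; rest ⊤}
  B7:   IN={f:0; rest ⊤}   OUT={f:0; rest ⊤}

Merge at B6: IN[B6] = OUT[B5] = {a: ⊤, b: ⊤, c: ⊤, d: ⊤, e: ⊤, f: ⊤}
Applying B6's transfer function to that IN value gives OUT[B6] (row B6 above).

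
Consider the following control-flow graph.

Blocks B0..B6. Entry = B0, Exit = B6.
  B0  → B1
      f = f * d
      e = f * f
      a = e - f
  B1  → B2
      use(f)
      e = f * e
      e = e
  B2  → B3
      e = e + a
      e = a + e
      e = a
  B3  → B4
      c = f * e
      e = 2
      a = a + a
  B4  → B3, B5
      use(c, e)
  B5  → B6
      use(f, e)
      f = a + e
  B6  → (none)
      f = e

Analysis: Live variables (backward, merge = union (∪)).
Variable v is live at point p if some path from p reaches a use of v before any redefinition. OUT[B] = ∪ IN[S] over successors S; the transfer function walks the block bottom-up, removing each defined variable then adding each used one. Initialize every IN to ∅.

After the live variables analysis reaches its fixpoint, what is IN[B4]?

Fixpoint table:
  B0:  IN={d, f}  OUT={a, e, f}
  B1:  IN={a, e, f}  OUT={a, e, f}
  B2:  IN={a, e, f}  OUT={a, e, f}
  B3:  IN={a, e, f}  OUT={a, c, e, f}
  B4:  IN={a, c, e, f}  OUT={a, e, f}
  B5:  IN={a, e, f}  OUT={e}
  B6:  IN={e}  OUT={}

Merge at B4: OUT[B4] = IN[B3] ⊔ IN[B5] = {a, e, f}
Applying B4's transfer function to that OUT value gives IN[B4] (row B4 above).

Answer: {a, c, e, f}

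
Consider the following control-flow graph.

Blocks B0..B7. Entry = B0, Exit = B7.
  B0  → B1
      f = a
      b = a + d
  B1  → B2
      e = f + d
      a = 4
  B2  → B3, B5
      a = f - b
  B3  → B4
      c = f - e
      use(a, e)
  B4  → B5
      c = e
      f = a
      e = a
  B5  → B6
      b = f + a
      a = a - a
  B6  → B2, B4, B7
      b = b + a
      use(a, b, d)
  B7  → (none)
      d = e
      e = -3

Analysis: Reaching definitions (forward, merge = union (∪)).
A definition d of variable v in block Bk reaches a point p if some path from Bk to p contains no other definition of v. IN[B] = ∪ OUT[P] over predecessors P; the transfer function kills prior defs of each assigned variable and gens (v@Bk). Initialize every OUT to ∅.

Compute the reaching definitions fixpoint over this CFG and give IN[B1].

Answer: {b@B0, f@B0}

Derivation:
Fixpoint table:
  B0: | IN={} | OUT={b@B0, f@B0}
  B1: | IN={b@B0, f@B0} | OUT={a@B1, b@B0, e@B1, f@B0}
  B2: | IN={a@B1, a@B5, b@B0, b@B6, c@B4, e@B1, e@B4, f@B0, f@B4} | OUT={a@B2, b@B0, b@B6, c@B4, e@B1, e@B4, f@B0, f@B4}
  B3: | IN={a@B2, b@B0, b@B6, c@B4, e@B1, e@B4, f@B0, f@B4} | OUT={a@B2, b@B0, b@B6, c@B3, e@B1, e@B4, f@B0, f@B4}
  B4: | IN={a@B2, a@B5, b@B0, b@B6, c@B3, c@B4, e@B1, e@B4, f@B0, f@B4} | OUT={a@B2, a@B5, b@B0, b@B6, c@B4, e@B4, f@B4}
  B5: | IN={a@B2, a@B5, b@B0, b@B6, c@B4, e@B1, e@B4, f@B0, f@B4} | OUT={a@B5, b@B5, c@B4, e@B1, e@B4, f@B0, f@B4}
  B6: | IN={a@B5, b@B5, c@B4, e@B1, e@B4, f@B0, f@B4} | OUT={a@B5, b@B6, c@B4, e@B1, e@B4, f@B0, f@B4}
  B7: | IN={a@B5, b@B6, c@B4, e@B1, e@B4, f@B0, f@B4} | OUT={a@B5, b@B6, c@B4, d@B7, e@B7, f@B0, f@B4}

Merge at B1: IN[B1] = OUT[B0] = {b@B0, f@B0}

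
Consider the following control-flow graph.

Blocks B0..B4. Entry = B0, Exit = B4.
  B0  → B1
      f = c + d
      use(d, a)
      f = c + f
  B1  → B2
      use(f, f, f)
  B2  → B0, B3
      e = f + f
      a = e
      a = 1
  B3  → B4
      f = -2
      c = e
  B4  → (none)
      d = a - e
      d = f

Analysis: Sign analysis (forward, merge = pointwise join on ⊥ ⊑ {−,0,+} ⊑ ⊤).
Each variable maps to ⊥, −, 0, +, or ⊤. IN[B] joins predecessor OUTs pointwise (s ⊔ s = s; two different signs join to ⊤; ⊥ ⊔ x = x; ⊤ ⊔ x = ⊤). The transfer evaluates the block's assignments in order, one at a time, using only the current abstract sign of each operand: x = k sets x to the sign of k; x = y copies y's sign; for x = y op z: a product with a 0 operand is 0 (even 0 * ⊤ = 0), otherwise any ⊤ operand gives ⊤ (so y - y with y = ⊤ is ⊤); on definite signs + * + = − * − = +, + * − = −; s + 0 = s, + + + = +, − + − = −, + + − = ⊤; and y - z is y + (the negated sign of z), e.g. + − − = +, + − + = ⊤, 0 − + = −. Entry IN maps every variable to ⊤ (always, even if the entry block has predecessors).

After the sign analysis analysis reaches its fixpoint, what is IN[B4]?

Answer: {a: +, b: ⊤, c: ⊤, d: ⊤, e: ⊤, f: -}

Working:
Fixpoint table:
  B0:  IN=(all ⊤)  OUT=(all ⊤)
  B1:  IN=(all ⊤)  OUT=(all ⊤)
  B2:  IN=(all ⊤)  OUT={a:+; rest ⊤}
  B3:  IN={a:+; rest ⊤}  OUT={a:+, f:-; rest ⊤}
  B4:  IN={a:+, f:-; rest ⊤}  OUT={a:+, d:-, f:-; rest ⊤}

Merge at B4: IN[B4] = OUT[B3] = {a: +, b: ⊤, c: ⊤, d: ⊤, e: ⊤, f: -}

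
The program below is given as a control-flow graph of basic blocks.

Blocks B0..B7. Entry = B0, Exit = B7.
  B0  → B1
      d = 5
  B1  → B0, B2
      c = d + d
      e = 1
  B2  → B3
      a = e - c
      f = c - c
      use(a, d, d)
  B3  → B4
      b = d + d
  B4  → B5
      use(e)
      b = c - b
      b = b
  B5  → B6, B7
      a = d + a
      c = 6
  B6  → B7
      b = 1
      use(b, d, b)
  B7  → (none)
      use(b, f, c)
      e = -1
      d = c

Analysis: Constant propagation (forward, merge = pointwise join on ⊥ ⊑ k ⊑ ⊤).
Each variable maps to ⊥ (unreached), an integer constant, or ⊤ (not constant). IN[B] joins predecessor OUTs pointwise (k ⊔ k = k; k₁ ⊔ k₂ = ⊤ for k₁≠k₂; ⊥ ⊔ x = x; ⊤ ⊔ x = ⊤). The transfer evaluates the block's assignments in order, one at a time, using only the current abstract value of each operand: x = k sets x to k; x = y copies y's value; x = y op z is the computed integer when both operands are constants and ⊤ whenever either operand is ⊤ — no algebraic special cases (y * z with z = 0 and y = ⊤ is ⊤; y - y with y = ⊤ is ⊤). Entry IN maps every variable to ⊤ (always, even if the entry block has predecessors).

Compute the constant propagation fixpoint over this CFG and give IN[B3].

Per-block solution:
  B0:  IN=(all ⊤)  OUT={d:5; rest ⊤}
  B1:  IN={d:5; rest ⊤}  OUT={c:10, d:5, e:1; rest ⊤}
  B2:  IN={c:10, d:5, e:1; rest ⊤}  OUT={a:-9, c:10, d:5, e:1, f:0; rest ⊤}
  B3:  IN={a:-9, c:10, d:5, e:1, f:0; rest ⊤}  OUT={a:-9, b:10, c:10, d:5, e:1, f:0; rest ⊤}
  B4:  IN={a:-9, b:10, c:10, d:5, e:1, f:0; rest ⊤}  OUT={a:-9, b:0, c:10, d:5, e:1, f:0; rest ⊤}
  B5:  IN={a:-9, b:0, c:10, d:5, e:1, f:0; rest ⊤}  OUT={a:-4, b:0, c:6, d:5, e:1, f:0; rest ⊤}
  B6:  IN={a:-4, b:0, c:6, d:5, e:1, f:0; rest ⊤}  OUT={a:-4, b:1, c:6, d:5, e:1, f:0; rest ⊤}
  B7:  IN={a:-4, c:6, d:5, e:1, f:0; rest ⊤}  OUT={a:-4, c:6, d:6, e:-1, f:0; rest ⊤}

Merge at B3: IN[B3] = OUT[B2] = {a: -9, b: ⊤, c: 10, d: 5, e: 1, f: 0}

Answer: {a: -9, b: ⊤, c: 10, d: 5, e: 1, f: 0}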